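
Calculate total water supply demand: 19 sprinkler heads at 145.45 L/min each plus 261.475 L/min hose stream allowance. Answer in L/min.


Sprinkler demand = 19 * 145.45 = 2763.55 L/min
Total = 2763.55 + 261.475 = 3025.025 L/min

3025.025 L/min


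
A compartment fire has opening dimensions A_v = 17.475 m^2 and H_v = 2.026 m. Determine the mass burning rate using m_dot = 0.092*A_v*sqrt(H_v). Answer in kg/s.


sqrt(H_v) = 1.4234
m_dot = 0.092 * 17.475 * 1.4234 = 2.2884 kg/s

2.2884 kg/s


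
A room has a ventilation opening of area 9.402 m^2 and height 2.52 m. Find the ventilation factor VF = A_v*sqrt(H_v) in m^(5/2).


sqrt(H_v) = 1.5875
VF = 9.402 * 1.5875 = 14.925 m^(5/2)

14.925 m^(5/2)


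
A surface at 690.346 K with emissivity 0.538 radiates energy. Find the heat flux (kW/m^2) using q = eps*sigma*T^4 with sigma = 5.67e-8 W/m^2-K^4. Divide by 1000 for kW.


T^4 = 2.2713e+11
q = 0.538 * 5.67e-8 * 2.2713e+11 / 1000 = 6.9284 kW/m^2

6.9284 kW/m^2


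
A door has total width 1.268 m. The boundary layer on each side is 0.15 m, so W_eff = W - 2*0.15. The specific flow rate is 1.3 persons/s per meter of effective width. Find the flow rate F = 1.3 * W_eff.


W_eff = 1.268 - 0.30 = 0.968 m
F = 1.3 * 0.968 = 1.2584 persons/s

1.2584 persons/s


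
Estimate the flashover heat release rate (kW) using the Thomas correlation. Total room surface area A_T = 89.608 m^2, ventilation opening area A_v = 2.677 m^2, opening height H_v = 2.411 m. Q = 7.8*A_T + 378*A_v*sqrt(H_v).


7.8*A_T = 698.94
sqrt(H_v) = 1.5527
378*A_v*sqrt(H_v) = 1571.2
Q = 698.94 + 1571.2 = 2270.2 kW

2270.2 kW


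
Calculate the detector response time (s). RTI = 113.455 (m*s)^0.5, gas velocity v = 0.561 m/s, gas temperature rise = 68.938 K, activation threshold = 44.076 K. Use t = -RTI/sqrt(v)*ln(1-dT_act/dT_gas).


dT_act/dT_gas = 0.63936
ln(1 - 0.63936) = -1.0199
t = -113.455 / sqrt(0.561) * -1.0199 = 154.48 s

154.48 s


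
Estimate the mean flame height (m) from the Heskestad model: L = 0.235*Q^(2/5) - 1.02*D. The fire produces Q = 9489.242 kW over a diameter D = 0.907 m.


Q^(2/5) = 38.985
0.235 * Q^(2/5) = 9.1614
1.02 * D = 0.92514
L = 8.2362 m

8.2362 m


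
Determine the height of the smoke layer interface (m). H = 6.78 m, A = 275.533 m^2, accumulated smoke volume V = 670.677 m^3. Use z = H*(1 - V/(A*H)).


V/(A*H) = 0.35901
1 - 0.35901 = 0.64099
z = 6.78 * 0.64099 = 4.3459 m

4.3459 m


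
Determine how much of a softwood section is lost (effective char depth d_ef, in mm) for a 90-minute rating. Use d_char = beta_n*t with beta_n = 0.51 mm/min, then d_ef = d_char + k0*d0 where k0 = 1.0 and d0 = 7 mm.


d_char = 0.51 * 90 = 45.9 mm
d_ef = 45.9 + 1.0*7 = 52.9 mm

52.9 mm


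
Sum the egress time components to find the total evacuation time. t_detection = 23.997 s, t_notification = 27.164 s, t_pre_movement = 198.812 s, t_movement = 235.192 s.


Total = 23.997 + 27.164 + 198.812 + 235.192 = 485.165 s

485.165 s


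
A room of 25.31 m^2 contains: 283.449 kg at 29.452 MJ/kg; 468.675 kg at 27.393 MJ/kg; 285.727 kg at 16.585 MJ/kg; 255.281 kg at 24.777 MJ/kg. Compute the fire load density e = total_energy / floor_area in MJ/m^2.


Total energy = 283.449*29.452 + 468.675*27.393 + 285.727*16.585 + 255.281*24.777
= 8348.140 + 12838.41 + 4738.782 + 6325.097
= 32250.43 MJ
e = 32250.43 / 25.31 = 1274.2 MJ/m^2

1274.2 MJ/m^2


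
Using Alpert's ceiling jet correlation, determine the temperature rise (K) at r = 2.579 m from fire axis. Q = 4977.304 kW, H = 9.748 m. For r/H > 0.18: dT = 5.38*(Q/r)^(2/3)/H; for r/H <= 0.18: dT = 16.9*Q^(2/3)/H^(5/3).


r/H = 2.579 / 9.748 = 0.26457
r/H > 0.18, so dT = 5.38*(Q/r)^(2/3)/H
Q/r = 1929.9
(Q/r)^(2/3) = 155.01
dT = 5.38 * 155.01 / 9.748 = 85.552 K

85.552 K


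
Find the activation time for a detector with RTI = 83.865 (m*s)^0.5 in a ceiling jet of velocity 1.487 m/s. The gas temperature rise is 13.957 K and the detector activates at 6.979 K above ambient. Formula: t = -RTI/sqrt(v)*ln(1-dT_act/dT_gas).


dT_act/dT_gas = 0.50004
ln(1 - 0.50004) = -0.69322
t = -83.865 / sqrt(1.487) * -0.69322 = 47.676 s

47.676 s


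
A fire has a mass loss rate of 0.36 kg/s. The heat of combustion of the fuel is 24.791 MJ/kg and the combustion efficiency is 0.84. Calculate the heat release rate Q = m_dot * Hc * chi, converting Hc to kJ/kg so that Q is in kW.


Hc = 24.791 MJ/kg = 24.791 * 1000 kJ/kg = 24791 kJ/kg
Q = 0.36 kg/s * 24791 kJ/kg * 0.84 = 7496.8 kW

7496.8 kW


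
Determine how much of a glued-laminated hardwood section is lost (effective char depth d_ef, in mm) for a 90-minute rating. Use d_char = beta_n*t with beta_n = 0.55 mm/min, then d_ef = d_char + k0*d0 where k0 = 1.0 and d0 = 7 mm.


d_char = 0.55 * 90 = 49.5 mm
d_ef = 49.5 + 1.0*7 = 56.5 mm

56.5 mm


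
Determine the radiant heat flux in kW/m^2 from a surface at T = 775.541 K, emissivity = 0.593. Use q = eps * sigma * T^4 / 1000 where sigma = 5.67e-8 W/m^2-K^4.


T^4 = 3.6176e+11
q = 0.593 * 5.67e-8 * 3.6176e+11 / 1000 = 12.163 kW/m^2

12.163 kW/m^2


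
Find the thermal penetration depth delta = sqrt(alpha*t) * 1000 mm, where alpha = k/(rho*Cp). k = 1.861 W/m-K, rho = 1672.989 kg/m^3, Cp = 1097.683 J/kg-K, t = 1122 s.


alpha = 1.861 / (1672.989 * 1097.683) = 1.0134e-06 m^2/s
alpha * t = 0.0011370
delta = sqrt(0.0011370) * 1000 = 33.720 mm

33.720 mm


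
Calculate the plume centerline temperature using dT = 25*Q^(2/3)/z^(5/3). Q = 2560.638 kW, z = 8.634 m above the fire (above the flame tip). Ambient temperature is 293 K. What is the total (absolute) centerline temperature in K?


Q^(2/3) = 187.17
z^(5/3) = 36.337
dT = 25 * 187.17 / 36.337 = 128.77 K
T = 293 + 128.77 = 421.77 K

421.77 K


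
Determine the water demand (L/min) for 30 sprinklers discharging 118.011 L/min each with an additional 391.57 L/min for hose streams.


Sprinkler demand = 30 * 118.011 = 3540.33 L/min
Total = 3540.33 + 391.57 = 3931.9 L/min

3931.9 L/min


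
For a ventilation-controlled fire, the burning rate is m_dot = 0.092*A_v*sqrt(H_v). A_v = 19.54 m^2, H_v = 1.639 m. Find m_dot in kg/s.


sqrt(H_v) = 1.2802
m_dot = 0.092 * 19.54 * 1.2802 = 2.3015 kg/s

2.3015 kg/s


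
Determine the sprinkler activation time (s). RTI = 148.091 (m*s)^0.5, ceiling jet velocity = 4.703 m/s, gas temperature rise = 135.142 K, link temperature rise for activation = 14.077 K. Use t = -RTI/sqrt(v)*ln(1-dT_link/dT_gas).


dT_link/dT_gas = 0.10416
ln(1 - 0.10416) = -0.11000
t = -148.091 / sqrt(4.703) * -0.11000 = 7.5115 s

7.5115 s


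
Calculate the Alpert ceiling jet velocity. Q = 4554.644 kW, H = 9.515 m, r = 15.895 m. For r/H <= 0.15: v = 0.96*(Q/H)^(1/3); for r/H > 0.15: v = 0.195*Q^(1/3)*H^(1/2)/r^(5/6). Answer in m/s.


r/H = 15.895 / 9.515 = 1.6705
r/H > 0.15, so v = 0.195*Q^(1/3)*H^(1/2)/r^(5/6)
Q^(1/3) = 16.576
H^(1/2) = 3.0846
r^(5/6) = 10.024
v = 0.195 * 16.576 * 3.0846 / 10.024 = 0.99466 m/s

0.99466 m/s


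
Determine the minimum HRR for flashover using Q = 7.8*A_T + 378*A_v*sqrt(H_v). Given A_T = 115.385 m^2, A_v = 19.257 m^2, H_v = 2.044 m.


7.8*A_T = 900.003
sqrt(H_v) = 1.4297
378*A_v*sqrt(H_v) = 10407
Q = 900.003 + 10407 = 11307 kW

11307 kW


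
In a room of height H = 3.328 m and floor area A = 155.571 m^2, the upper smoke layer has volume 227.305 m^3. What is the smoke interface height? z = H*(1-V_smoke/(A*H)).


V/(A*H) = 0.43903
1 - 0.43903 = 0.56097
z = 3.328 * 0.56097 = 1.8669 m

1.8669 m


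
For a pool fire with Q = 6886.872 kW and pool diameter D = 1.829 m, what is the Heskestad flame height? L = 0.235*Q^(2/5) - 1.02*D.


Q^(2/5) = 34.293
0.235 * Q^(2/5) = 8.0589
1.02 * D = 1.8656
L = 6.1933 m

6.1933 m


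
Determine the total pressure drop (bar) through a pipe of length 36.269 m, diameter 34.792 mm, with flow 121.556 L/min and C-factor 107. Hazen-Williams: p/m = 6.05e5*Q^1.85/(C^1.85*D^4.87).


Q^1.85 = 7191.8
C^1.85 = 5680.2
D^4.87 = 3.2137e+07
p/m = 0.023836 bar/m
p_total = 0.023836 * 36.269 = 0.86450 bar

0.86450 bar


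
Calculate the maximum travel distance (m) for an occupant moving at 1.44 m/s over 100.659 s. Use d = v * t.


d = 1.44 * 100.659 = 144.95 m

144.95 m


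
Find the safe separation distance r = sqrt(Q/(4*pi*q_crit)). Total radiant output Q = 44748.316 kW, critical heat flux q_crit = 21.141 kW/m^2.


4*pi*q_crit = 265.67
Q/(4*pi*q_crit) = 168.44
r = sqrt(168.44) = 12.978 m

12.978 m


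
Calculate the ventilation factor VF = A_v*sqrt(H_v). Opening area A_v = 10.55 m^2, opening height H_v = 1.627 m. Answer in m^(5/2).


sqrt(H_v) = 1.2755
VF = 10.55 * 1.2755 = 13.457 m^(5/2)

13.457 m^(5/2)


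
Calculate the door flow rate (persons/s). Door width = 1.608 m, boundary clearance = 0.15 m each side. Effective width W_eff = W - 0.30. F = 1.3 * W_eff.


W_eff = 1.608 - 0.30 = 1.308 m
F = 1.3 * 1.308 = 1.7004 persons/s

1.7004 persons/s


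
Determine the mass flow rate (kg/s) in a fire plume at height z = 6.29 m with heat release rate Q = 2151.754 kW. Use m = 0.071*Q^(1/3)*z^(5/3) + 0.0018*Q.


Q^(1/3) = 12.910
z^(5/3) = 21.433
First term = 0.071 * 12.910 * 21.433 = 19.646
Second term = 0.0018 * 2151.754 = 3.8732
m = 23.519 kg/s

23.519 kg/s


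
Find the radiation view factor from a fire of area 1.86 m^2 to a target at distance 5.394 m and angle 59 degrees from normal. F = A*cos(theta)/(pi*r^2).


cos(59 deg) = 0.51504
pi*r^2 = 91.405
F = 1.86 * 0.51504 / 91.405 = 0.010480

0.010480


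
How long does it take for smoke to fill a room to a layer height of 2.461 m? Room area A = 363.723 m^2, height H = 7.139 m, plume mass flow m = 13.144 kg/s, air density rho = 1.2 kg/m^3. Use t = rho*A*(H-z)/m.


H - z = 4.678 m
t = 1.2 * 363.723 * 4.678 / 13.144 = 155.34 s

155.34 s


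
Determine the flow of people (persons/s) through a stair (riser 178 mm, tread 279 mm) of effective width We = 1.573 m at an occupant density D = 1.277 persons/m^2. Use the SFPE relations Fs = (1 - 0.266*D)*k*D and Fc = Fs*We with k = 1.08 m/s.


1 - 0.266*D = 1 - 0.266*1.277 = 0.66032
Fs = 0.66032 * 1.08 * 1.277 = 0.91068 persons/(s*m)
Fc = 0.91068 * 1.573 = 1.4325 persons/s

1.4325 persons/s


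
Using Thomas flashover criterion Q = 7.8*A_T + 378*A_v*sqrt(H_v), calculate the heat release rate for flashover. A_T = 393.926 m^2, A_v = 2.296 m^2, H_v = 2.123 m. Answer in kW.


7.8*A_T = 3072.6
sqrt(H_v) = 1.4571
378*A_v*sqrt(H_v) = 1264.6
Q = 3072.6 + 1264.6 = 4337.2 kW

4337.2 kW


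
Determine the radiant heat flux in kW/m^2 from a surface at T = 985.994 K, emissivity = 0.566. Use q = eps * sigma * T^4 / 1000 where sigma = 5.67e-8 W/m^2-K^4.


T^4 = 9.4514e+11
q = 0.566 * 5.67e-8 * 9.4514e+11 / 1000 = 30.332 kW/m^2

30.332 kW/m^2


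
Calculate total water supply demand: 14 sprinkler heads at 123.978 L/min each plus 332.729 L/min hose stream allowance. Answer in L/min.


Sprinkler demand = 14 * 123.978 = 1735.692 L/min
Total = 1735.692 + 332.729 = 2068.421 L/min

2068.421 L/min


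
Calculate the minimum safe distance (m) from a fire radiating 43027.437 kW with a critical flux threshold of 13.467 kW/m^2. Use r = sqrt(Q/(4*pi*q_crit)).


4*pi*q_crit = 169.23
Q/(4*pi*q_crit) = 254.25
r = sqrt(254.25) = 15.945 m

15.945 m


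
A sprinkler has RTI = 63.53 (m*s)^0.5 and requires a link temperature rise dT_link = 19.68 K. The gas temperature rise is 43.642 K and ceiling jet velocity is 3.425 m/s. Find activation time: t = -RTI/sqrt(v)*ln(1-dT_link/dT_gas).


dT_link/dT_gas = 0.45094
ln(1 - 0.45094) = -0.59955
t = -63.53 / sqrt(3.425) * -0.59955 = 20.581 s

20.581 s


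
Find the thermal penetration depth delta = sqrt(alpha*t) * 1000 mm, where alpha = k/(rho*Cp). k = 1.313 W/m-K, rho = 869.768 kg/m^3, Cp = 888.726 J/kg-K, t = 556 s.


alpha = 1.313 / (869.768 * 888.726) = 1.6986e-06 m^2/s
alpha * t = 0.00094443
delta = sqrt(0.00094443) * 1000 = 30.732 mm

30.732 mm


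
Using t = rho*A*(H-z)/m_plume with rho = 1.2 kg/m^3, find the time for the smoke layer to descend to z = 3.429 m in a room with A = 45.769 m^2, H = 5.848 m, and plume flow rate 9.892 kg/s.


H - z = 2.419 m
t = 1.2 * 45.769 * 2.419 / 9.892 = 13.431 s

13.431 s


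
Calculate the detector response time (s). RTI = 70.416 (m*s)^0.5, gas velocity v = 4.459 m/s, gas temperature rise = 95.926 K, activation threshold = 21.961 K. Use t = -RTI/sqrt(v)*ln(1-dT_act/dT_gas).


dT_act/dT_gas = 0.22894
ln(1 - 0.22894) = -0.25999
t = -70.416 / sqrt(4.459) * -0.25999 = 8.6696 s

8.6696 s


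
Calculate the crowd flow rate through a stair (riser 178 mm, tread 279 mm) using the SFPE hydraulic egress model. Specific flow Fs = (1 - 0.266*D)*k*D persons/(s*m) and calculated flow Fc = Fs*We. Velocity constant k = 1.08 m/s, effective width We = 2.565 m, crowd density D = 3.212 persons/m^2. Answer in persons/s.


1 - 0.266*D = 1 - 0.266*3.212 = 0.14561
Fs = 0.14561 * 1.08 * 3.212 = 0.50511 persons/(s*m)
Fc = 0.50511 * 2.565 = 1.2956 persons/s

1.2956 persons/s


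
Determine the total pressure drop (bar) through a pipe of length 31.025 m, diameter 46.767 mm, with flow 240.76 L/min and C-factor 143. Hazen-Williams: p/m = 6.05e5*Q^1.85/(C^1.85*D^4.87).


Q^1.85 = 25464
C^1.85 = 9713.4
D^4.87 = 1.3571e+08
p/m = 0.011687 bar/m
p_total = 0.011687 * 31.025 = 0.36259 bar

0.36259 bar


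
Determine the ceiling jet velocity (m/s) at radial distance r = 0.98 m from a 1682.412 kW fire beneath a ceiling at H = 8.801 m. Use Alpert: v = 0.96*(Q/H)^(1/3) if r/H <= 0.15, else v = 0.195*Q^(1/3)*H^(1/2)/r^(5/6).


r/H = 0.98 / 8.801 = 0.11135
r/H <= 0.15, so v = 0.96*(Q/H)^(1/3)
Q/H = 191.16
(Q/H)^(1/3) = 5.7606
v = 0.96 * 5.7606 = 5.5302 m/s

5.5302 m/s


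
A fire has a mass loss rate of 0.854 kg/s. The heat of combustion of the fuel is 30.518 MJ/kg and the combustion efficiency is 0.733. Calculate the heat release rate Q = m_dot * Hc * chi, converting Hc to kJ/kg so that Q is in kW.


Hc = 30.518 MJ/kg = 30.518 * 1000 kJ/kg = 30518 kJ/kg
Q = 0.854 kg/s * 30518 kJ/kg * 0.733 = 19104 kW

19104 kW


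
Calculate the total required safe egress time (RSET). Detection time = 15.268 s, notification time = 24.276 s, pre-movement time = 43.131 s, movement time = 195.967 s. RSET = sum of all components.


Total = 15.268 + 24.276 + 43.131 + 195.967 = 278.642 s

278.642 s


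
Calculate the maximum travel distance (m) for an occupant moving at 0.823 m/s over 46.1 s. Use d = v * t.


d = 0.823 * 46.1 = 37.940 m

37.940 m


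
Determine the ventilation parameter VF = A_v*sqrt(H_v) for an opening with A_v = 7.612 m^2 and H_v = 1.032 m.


sqrt(H_v) = 1.0159
VF = 7.612 * 1.0159 = 7.7328 m^(5/2)

7.7328 m^(5/2)


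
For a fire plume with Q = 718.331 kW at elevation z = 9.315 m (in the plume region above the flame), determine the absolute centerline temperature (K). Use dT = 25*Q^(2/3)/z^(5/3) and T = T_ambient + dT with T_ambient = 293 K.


Q^(2/3) = 80.208
z^(5/3) = 41.239
dT = 25 * 80.208 / 41.239 = 48.624 K
T = 293 + 48.624 = 341.62 K

341.62 K


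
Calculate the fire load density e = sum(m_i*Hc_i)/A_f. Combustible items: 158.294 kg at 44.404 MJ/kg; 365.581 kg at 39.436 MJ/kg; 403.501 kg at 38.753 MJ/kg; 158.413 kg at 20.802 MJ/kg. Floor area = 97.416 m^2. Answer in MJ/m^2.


Total energy = 158.294*44.404 + 365.581*39.436 + 403.501*38.753 + 158.413*20.802
= 7028.887 + 14417.05 + 15636.87 + 3295.307
= 40378.12 MJ
e = 40378.12 / 97.416 = 414.49 MJ/m^2

414.49 MJ/m^2


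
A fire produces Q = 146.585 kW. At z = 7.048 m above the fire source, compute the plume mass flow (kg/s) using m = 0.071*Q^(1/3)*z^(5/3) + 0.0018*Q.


Q^(1/3) = 5.2727
z^(5/3) = 25.909
First term = 0.071 * 5.2727 * 25.909 = 9.6991
Second term = 0.0018 * 146.585 = 0.26385
m = 9.9630 kg/s

9.9630 kg/s


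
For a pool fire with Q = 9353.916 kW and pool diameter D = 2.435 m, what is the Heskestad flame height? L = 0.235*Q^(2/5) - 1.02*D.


Q^(2/5) = 38.761
0.235 * Q^(2/5) = 9.1089
1.02 * D = 2.4837
L = 6.6252 m

6.6252 m


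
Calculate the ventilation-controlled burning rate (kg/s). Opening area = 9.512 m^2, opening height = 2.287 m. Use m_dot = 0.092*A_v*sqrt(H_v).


sqrt(H_v) = 1.5123
m_dot = 0.092 * 9.512 * 1.5123 = 1.3234 kg/s

1.3234 kg/s


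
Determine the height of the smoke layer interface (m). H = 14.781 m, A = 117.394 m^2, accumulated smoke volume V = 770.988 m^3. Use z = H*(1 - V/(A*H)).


V/(A*H) = 0.44432
1 - 0.44432 = 0.55568
z = 14.781 * 0.55568 = 8.2135 m

8.2135 m


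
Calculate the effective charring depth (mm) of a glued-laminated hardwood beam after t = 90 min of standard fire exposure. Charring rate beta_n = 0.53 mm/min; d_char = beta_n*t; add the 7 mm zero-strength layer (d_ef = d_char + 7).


d_char = 0.53 * 90 = 47.7 mm
d_ef = 47.7 + 1.0*7 = 54.7 mm

54.7 mm


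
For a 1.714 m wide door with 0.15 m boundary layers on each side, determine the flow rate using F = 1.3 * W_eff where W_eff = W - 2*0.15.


W_eff = 1.714 - 0.30 = 1.414 m
F = 1.3 * 1.414 = 1.8382 persons/s

1.8382 persons/s


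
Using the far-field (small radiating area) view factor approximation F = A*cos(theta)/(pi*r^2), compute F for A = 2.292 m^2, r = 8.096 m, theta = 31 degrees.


cos(31 deg) = 0.85717
pi*r^2 = 205.92
F = 2.292 * 0.85717 / 205.92 = 0.0095409

0.0095409


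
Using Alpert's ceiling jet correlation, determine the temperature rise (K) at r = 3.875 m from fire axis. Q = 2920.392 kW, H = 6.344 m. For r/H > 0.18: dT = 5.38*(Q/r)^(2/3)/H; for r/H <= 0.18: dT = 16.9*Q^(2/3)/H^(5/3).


r/H = 3.875 / 6.344 = 0.61081
r/H > 0.18, so dT = 5.38*(Q/r)^(2/3)/H
Q/r = 753.65
(Q/r)^(2/3) = 82.816
dT = 5.38 * 82.816 / 6.344 = 70.232 K

70.232 K


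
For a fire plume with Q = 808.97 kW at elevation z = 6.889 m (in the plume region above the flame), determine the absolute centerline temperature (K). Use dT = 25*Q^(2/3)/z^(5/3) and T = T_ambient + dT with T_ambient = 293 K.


Q^(2/3) = 86.820
z^(5/3) = 24.942
dT = 25 * 86.820 / 24.942 = 87.023 K
T = 293 + 87.023 = 380.02 K

380.02 K


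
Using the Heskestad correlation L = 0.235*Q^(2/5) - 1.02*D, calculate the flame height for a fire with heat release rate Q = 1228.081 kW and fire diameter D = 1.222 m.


Q^(2/5) = 17.206
0.235 * Q^(2/5) = 4.0435
1.02 * D = 1.2464
L = 2.7971 m

2.7971 m


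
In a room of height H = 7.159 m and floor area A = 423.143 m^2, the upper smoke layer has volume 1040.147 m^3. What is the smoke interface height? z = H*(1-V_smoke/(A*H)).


V/(A*H) = 0.34336
1 - 0.34336 = 0.65664
z = 7.159 * 0.65664 = 4.7009 m

4.7009 m


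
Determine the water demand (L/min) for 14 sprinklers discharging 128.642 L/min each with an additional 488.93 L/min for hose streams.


Sprinkler demand = 14 * 128.642 = 1800.988 L/min
Total = 1800.988 + 488.93 = 2289.918 L/min

2289.918 L/min


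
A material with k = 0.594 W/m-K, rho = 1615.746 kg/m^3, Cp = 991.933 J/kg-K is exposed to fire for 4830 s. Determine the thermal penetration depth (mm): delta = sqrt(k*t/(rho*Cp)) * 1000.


alpha = 0.594 / (1615.746 * 991.933) = 3.7062e-07 m^2/s
alpha * t = 0.0017901
delta = sqrt(0.0017901) * 1000 = 42.310 mm

42.310 mm


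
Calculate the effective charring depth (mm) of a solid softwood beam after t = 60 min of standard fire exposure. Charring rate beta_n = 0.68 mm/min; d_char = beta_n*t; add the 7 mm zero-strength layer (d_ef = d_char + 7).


d_char = 0.68 * 60 = 40.8 mm
d_ef = 40.8 + 1.0*7 = 47.8 mm

47.8 mm


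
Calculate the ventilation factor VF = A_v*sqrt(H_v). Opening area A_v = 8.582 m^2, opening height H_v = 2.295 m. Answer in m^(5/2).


sqrt(H_v) = 1.5149
VF = 8.582 * 1.5149 = 13.001 m^(5/2)

13.001 m^(5/2)


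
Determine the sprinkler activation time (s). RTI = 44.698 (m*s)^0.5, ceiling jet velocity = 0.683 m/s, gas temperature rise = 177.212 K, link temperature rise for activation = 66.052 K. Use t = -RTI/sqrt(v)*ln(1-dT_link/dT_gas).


dT_link/dT_gas = 0.37273
ln(1 - 0.37273) = -0.46638
t = -44.698 / sqrt(0.683) * -0.46638 = 25.224 s

25.224 s


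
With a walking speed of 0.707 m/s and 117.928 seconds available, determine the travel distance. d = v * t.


d = 0.707 * 117.928 = 83.375 m

83.375 m


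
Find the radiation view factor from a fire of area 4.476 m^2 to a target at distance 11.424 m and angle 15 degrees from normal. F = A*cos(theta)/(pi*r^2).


cos(15 deg) = 0.96593
pi*r^2 = 410.00
F = 4.476 * 0.96593 / 410.00 = 0.010545

0.010545


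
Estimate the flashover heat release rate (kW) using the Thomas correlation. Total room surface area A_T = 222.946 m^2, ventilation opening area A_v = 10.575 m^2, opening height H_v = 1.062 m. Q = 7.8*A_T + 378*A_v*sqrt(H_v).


7.8*A_T = 1739.0
sqrt(H_v) = 1.0305
378*A_v*sqrt(H_v) = 4119.4
Q = 1739.0 + 4119.4 = 5858.4 kW

5858.4 kW


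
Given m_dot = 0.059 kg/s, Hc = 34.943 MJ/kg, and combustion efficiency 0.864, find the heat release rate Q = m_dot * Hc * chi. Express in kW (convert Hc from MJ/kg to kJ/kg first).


Hc = 34.943 MJ/kg = 34.943 * 1000 kJ/kg = 34943 kJ/kg
Q = 0.059 kg/s * 34943 kJ/kg * 0.864 = 1781.3 kW

1781.3 kW


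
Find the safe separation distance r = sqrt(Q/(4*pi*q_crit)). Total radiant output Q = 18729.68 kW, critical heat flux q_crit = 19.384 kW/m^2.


4*pi*q_crit = 243.59
Q/(4*pi*q_crit) = 76.891
r = sqrt(76.891) = 8.7688 m

8.7688 m


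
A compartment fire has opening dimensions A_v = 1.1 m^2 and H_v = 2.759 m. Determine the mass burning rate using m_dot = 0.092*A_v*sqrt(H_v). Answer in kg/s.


sqrt(H_v) = 1.6610
m_dot = 0.092 * 1.1 * 1.6610 = 0.16810 kg/s

0.16810 kg/s


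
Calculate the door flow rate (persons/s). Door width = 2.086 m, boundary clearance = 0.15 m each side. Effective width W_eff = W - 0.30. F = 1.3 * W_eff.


W_eff = 2.086 - 0.30 = 1.786 m
F = 1.3 * 1.786 = 2.3218 persons/s

2.3218 persons/s


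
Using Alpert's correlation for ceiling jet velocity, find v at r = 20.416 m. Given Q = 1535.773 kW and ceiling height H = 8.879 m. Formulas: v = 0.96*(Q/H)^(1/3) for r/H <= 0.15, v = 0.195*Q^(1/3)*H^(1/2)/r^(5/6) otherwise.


r/H = 20.416 / 8.879 = 2.2994
r/H > 0.15, so v = 0.195*Q^(1/3)*H^(1/2)/r^(5/6)
Q^(1/3) = 11.537
H^(1/2) = 2.9798
r^(5/6) = 12.349
v = 0.195 * 11.537 * 2.9798 / 12.349 = 0.54285 m/s

0.54285 m/s


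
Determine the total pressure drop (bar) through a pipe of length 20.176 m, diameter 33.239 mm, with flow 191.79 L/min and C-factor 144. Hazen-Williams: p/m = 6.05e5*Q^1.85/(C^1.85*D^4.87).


Q^1.85 = 16720
C^1.85 = 9839.4
D^4.87 = 2.5729e+07
p/m = 0.039956 bar/m
p_total = 0.039956 * 20.176 = 0.80616 bar

0.80616 bar


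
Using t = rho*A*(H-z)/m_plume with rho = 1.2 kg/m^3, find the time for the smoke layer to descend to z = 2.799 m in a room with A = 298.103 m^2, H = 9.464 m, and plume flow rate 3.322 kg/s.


H - z = 6.665 m
t = 1.2 * 298.103 * 6.665 / 3.322 = 717.71 s

717.71 s


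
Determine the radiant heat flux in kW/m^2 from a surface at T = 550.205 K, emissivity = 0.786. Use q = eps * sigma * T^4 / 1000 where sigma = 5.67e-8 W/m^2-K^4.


T^4 = 9.1643e+10
q = 0.786 * 5.67e-8 * 9.1643e+10 / 1000 = 4.0842 kW/m^2

4.0842 kW/m^2


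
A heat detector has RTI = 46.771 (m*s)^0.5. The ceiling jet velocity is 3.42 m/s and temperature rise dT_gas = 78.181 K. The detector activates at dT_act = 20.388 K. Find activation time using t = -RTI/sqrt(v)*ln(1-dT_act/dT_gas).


dT_act/dT_gas = 0.26078
ln(1 - 0.26078) = -0.30216
t = -46.771 / sqrt(3.42) * -0.30216 = 7.6419 s

7.6419 s


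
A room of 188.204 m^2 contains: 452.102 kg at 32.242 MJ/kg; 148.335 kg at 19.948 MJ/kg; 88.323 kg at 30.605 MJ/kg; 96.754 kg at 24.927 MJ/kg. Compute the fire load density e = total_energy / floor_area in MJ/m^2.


Total energy = 452.102*32.242 + 148.335*19.948 + 88.323*30.605 + 96.754*24.927
= 14576.67 + 2958.987 + 2703.125 + 2411.787
= 22650.57 MJ
e = 22650.57 / 188.204 = 120.35 MJ/m^2

120.35 MJ/m^2


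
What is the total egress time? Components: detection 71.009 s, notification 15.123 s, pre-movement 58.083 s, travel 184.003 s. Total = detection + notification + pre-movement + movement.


Total = 71.009 + 15.123 + 58.083 + 184.003 = 328.218 s

328.218 s


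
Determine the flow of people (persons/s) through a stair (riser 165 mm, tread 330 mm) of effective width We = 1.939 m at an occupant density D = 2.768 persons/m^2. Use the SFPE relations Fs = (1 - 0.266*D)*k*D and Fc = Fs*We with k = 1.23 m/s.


1 - 0.266*D = 1 - 0.266*2.768 = 0.26371
Fs = 0.26371 * 1.23 * 2.768 = 0.89784 persons/(s*m)
Fc = 0.89784 * 1.939 = 1.7409 persons/s

1.7409 persons/s


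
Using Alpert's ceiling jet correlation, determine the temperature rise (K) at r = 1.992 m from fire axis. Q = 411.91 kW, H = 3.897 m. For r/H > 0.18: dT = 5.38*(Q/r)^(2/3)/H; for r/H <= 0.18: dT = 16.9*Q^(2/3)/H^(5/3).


r/H = 1.992 / 3.897 = 0.51116
r/H > 0.18, so dT = 5.38*(Q/r)^(2/3)/H
Q/r = 206.78
(Q/r)^(2/3) = 34.968
dT = 5.38 * 34.968 / 3.897 = 48.276 K

48.276 K


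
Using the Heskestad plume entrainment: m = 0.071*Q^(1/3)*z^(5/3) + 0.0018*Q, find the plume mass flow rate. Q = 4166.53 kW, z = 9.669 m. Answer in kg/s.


Q^(1/3) = 16.091
z^(5/3) = 43.884
First term = 0.071 * 16.091 * 43.884 = 50.136
Second term = 0.0018 * 4166.53 = 7.4998
m = 57.636 kg/s

57.636 kg/s


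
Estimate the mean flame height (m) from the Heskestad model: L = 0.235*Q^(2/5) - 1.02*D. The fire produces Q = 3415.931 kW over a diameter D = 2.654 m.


Q^(2/5) = 25.906
0.235 * Q^(2/5) = 6.0880
1.02 * D = 2.7071
L = 3.3809 m

3.3809 m


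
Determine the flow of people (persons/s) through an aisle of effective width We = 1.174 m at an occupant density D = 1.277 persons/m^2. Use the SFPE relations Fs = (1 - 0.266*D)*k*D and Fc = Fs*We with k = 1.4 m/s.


1 - 0.266*D = 1 - 0.266*1.277 = 0.66032
Fs = 0.66032 * 1.4 * 1.277 = 1.1805 persons/(s*m)
Fc = 1.1805 * 1.174 = 1.3859 persons/s

1.3859 persons/s


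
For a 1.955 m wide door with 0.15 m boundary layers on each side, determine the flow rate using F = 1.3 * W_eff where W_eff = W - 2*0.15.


W_eff = 1.955 - 0.30 = 1.655 m
F = 1.3 * 1.655 = 2.1515 persons/s

2.1515 persons/s


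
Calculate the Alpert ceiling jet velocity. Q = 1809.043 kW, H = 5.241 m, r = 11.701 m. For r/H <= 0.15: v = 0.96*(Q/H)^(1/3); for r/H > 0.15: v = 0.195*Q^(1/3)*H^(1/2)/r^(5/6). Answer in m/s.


r/H = 11.701 / 5.241 = 2.2326
r/H > 0.15, so v = 0.195*Q^(1/3)*H^(1/2)/r^(5/6)
Q^(1/3) = 12.185
H^(1/2) = 2.2893
r^(5/6) = 7.7658
v = 0.195 * 12.185 * 2.2893 / 7.7658 = 0.70044 m/s

0.70044 m/s


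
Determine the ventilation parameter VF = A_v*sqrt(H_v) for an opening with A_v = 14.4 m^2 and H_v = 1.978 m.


sqrt(H_v) = 1.4064
VF = 14.4 * 1.4064 = 20.252 m^(5/2)

20.252 m^(5/2)


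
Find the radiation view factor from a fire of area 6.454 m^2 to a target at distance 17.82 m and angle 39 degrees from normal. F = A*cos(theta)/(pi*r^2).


cos(39 deg) = 0.77715
pi*r^2 = 997.62
F = 6.454 * 0.77715 / 997.62 = 0.0050277

0.0050277


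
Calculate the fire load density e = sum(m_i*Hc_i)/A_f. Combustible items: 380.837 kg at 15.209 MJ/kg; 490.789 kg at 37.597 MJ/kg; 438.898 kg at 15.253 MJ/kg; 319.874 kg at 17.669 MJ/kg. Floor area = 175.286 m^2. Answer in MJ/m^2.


Total energy = 380.837*15.209 + 490.789*37.597 + 438.898*15.253 + 319.874*17.669
= 5792.150 + 18452.19 + 6694.511 + 5651.854
= 36590.71 MJ
e = 36590.71 / 175.286 = 208.75 MJ/m^2

208.75 MJ/m^2


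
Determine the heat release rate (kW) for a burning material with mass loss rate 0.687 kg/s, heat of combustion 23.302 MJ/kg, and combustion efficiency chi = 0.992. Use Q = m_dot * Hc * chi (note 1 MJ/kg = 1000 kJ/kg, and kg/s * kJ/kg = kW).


Hc = 23.302 MJ/kg = 23.302 * 1000 kJ/kg = 23302 kJ/kg
Q = 0.687 kg/s * 23302 kJ/kg * 0.992 = 15880 kW

15880 kW


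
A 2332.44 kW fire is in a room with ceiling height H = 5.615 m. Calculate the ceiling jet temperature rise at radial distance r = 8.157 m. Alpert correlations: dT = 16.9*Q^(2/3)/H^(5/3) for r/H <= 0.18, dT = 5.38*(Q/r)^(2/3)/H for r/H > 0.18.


r/H = 8.157 / 5.615 = 1.4527
r/H > 0.18, so dT = 5.38*(Q/r)^(2/3)/H
Q/r = 285.94
(Q/r)^(2/3) = 43.403
dT = 5.38 * 43.403 / 5.615 = 41.587 K

41.587 K


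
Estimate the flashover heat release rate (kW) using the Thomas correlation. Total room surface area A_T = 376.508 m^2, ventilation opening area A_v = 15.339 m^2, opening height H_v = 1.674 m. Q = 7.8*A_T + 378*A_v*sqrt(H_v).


7.8*A_T = 2936.8
sqrt(H_v) = 1.2938
378*A_v*sqrt(H_v) = 7501.8
Q = 2936.8 + 7501.8 = 10439 kW

10439 kW


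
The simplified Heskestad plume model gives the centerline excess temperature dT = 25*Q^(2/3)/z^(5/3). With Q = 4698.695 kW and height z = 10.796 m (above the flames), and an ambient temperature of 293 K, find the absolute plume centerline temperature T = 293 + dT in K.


Q^(2/3) = 280.53
z^(5/3) = 52.736
dT = 25 * 280.53 / 52.736 = 132.99 K
T = 293 + 132.99 = 425.99 K

425.99 K


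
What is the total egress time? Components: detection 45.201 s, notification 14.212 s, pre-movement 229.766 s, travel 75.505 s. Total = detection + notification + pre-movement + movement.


Total = 45.201 + 14.212 + 229.766 + 75.505 = 364.684 s

364.684 s


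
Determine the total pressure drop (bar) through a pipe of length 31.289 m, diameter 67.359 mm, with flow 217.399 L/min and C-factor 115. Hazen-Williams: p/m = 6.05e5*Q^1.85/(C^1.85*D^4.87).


Q^1.85 = 21083
C^1.85 = 6490.7
D^4.87 = 8.0221e+08
p/m = 0.0024497 bar/m
p_total = 0.0024497 * 31.289 = 0.076647 bar

0.076647 bar


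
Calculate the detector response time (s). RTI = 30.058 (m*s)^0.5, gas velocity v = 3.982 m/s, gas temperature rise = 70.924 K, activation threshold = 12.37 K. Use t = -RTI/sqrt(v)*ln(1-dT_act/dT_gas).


dT_act/dT_gas = 0.17441
ln(1 - 0.17441) = -0.19166
t = -30.058 / sqrt(3.982) * -0.19166 = 2.8870 s

2.8870 s


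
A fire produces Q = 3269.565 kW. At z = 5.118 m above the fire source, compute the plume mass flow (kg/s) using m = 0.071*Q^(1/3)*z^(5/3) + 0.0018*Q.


Q^(1/3) = 14.842
z^(5/3) = 15.200
First term = 0.071 * 14.842 * 15.200 = 16.017
Second term = 0.0018 * 3269.565 = 5.8852
m = 21.902 kg/s

21.902 kg/s


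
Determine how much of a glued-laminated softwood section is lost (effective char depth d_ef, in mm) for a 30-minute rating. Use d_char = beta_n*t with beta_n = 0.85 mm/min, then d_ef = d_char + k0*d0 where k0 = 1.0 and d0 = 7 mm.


d_char = 0.85 * 30 = 25.5 mm
d_ef = 25.5 + 1.0*7 = 32.5 mm

32.5 mm


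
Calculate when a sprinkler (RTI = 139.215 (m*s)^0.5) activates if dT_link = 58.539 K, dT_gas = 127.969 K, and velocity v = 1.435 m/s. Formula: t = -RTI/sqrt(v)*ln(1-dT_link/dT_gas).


dT_link/dT_gas = 0.45745
ln(1 - 0.45745) = -0.61147
t = -139.215 / sqrt(1.435) * -0.61147 = 71.062 s

71.062 s


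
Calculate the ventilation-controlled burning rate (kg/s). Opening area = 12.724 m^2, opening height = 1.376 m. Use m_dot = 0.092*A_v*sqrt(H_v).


sqrt(H_v) = 1.1730
m_dot = 0.092 * 12.724 * 1.1730 = 1.3732 kg/s

1.3732 kg/s


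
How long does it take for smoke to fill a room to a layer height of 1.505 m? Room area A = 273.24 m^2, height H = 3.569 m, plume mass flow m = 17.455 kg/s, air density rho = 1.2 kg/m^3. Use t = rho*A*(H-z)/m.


H - z = 2.064 m
t = 1.2 * 273.24 * 2.064 / 17.455 = 38.772 s

38.772 s


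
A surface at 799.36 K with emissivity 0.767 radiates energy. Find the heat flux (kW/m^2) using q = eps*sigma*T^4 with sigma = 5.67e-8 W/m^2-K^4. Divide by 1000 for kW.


T^4 = 4.0829e+11
q = 0.767 * 5.67e-8 * 4.0829e+11 / 1000 = 17.756 kW/m^2

17.756 kW/m^2


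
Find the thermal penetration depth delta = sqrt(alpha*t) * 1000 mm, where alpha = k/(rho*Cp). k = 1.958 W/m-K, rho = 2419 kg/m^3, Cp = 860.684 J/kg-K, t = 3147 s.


alpha = 1.958 / (2419 * 860.684) = 9.4044e-07 m^2/s
alpha * t = 0.0029596
delta = sqrt(0.0029596) * 1000 = 54.402 mm

54.402 mm


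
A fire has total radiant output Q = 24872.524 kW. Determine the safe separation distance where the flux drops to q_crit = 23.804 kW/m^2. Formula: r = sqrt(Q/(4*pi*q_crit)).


4*pi*q_crit = 299.13
Q/(4*pi*q_crit) = 83.150
r = sqrt(83.150) = 9.1186 m

9.1186 m


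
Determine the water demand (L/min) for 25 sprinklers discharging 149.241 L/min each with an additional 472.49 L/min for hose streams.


Sprinkler demand = 25 * 149.241 = 3731.025 L/min
Total = 3731.025 + 472.49 = 4203.515 L/min

4203.515 L/min


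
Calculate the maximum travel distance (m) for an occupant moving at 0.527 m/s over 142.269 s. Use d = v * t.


d = 0.527 * 142.269 = 74.976 m

74.976 m


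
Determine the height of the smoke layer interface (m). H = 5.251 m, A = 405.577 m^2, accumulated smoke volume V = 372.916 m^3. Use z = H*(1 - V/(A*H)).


V/(A*H) = 0.17510
1 - 0.17510 = 0.82490
z = 5.251 * 0.82490 = 4.3315 m

4.3315 m


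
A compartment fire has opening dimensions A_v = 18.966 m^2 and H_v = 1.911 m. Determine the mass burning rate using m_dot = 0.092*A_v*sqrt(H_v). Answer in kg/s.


sqrt(H_v) = 1.3824
m_dot = 0.092 * 18.966 * 1.3824 = 2.4121 kg/s

2.4121 kg/s


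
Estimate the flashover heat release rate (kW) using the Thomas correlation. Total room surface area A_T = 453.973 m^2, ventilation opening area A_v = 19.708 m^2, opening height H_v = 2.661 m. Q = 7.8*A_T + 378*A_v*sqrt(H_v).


7.8*A_T = 3541.0
sqrt(H_v) = 1.6313
378*A_v*sqrt(H_v) = 12152
Q = 3541.0 + 12152 = 15693 kW

15693 kW


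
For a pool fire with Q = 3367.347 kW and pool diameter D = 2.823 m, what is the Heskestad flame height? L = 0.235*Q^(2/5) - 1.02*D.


Q^(2/5) = 25.758
0.235 * Q^(2/5) = 6.0532
1.02 * D = 2.8795
L = 3.1737 m

3.1737 m


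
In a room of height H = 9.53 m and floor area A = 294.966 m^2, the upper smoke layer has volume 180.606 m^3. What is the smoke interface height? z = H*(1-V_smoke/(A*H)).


V/(A*H) = 0.064249
1 - 0.064249 = 0.93575
z = 9.53 * 0.93575 = 8.9177 m

8.9177 m


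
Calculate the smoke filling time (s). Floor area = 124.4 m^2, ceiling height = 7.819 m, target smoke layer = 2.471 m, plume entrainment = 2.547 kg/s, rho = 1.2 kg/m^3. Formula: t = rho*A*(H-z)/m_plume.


H - z = 5.348 m
t = 1.2 * 124.4 * 5.348 / 2.547 = 313.45 s

313.45 s


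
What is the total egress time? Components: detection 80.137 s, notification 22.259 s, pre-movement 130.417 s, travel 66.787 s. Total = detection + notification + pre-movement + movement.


Total = 80.137 + 22.259 + 130.417 + 66.787 = 299.6 s

299.6 s


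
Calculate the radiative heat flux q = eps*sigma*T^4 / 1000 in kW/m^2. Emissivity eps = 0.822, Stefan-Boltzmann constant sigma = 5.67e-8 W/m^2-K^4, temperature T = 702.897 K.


T^4 = 2.4410e+11
q = 0.822 * 5.67e-8 * 2.4410e+11 / 1000 = 11.377 kW/m^2

11.377 kW/m^2


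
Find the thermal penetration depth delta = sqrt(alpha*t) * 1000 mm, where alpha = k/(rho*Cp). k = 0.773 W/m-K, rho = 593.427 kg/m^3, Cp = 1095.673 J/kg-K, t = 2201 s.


alpha = 0.773 / (593.427 * 1095.673) = 1.1889e-06 m^2/s
alpha * t = 0.0026167
delta = sqrt(0.0026167) * 1000 = 51.154 mm

51.154 mm


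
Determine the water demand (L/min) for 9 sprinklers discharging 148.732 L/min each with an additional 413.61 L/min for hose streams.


Sprinkler demand = 9 * 148.732 = 1338.588 L/min
Total = 1338.588 + 413.61 = 1752.198 L/min

1752.198 L/min


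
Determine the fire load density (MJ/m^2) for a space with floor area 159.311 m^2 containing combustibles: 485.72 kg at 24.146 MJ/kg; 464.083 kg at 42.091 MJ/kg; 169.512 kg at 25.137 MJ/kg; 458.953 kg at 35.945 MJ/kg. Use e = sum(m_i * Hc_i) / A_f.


Total energy = 485.72*24.146 + 464.083*42.091 + 169.512*25.137 + 458.953*35.945
= 11728.20 + 19533.72 + 4261.023 + 16497.07
= 52020.00 MJ
e = 52020.00 / 159.311 = 326.53 MJ/m^2

326.53 MJ/m^2


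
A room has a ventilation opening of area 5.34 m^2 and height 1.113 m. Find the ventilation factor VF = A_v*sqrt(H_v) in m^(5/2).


sqrt(H_v) = 1.0550
VF = 5.34 * 1.0550 = 5.6336 m^(5/2)

5.6336 m^(5/2)


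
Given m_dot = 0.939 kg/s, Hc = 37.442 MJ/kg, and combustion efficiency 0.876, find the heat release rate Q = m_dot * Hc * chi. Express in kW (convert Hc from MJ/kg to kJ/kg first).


Hc = 37.442 MJ/kg = 37.442 * 1000 kJ/kg = 37442 kJ/kg
Q = 0.939 kg/s * 37442 kJ/kg * 0.876 = 30798 kW

30798 kW


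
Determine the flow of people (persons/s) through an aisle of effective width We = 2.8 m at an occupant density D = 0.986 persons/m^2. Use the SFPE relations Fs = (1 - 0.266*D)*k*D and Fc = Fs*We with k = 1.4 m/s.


1 - 0.266*D = 1 - 0.266*0.986 = 0.73772
Fs = 0.73772 * 1.4 * 0.986 = 1.0184 persons/(s*m)
Fc = 1.0184 * 2.8 = 2.8514 persons/s

2.8514 persons/s


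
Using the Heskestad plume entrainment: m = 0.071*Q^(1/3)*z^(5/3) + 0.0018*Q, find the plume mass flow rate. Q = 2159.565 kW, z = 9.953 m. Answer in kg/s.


Q^(1/3) = 12.926
z^(5/3) = 46.053
First term = 0.071 * 12.926 * 46.053 = 42.264
Second term = 0.0018 * 2159.565 = 3.8872
m = 46.151 kg/s

46.151 kg/s


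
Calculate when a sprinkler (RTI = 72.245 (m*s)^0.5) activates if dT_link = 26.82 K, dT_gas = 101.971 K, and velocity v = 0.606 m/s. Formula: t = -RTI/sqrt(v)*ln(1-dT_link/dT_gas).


dT_link/dT_gas = 0.26302
ln(1 - 0.26302) = -0.30519
t = -72.245 / sqrt(0.606) * -0.30519 = 28.323 s

28.323 s


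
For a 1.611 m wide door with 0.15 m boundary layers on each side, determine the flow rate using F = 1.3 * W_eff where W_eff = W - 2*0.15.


W_eff = 1.611 - 0.30 = 1.311 m
F = 1.3 * 1.311 = 1.7043 persons/s

1.7043 persons/s


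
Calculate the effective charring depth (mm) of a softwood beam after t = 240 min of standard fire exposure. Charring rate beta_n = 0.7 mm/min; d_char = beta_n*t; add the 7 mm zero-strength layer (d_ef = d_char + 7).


d_char = 0.7 * 240 = 168 mm
d_ef = 168 + 1.0*7 = 175 mm

175 mm


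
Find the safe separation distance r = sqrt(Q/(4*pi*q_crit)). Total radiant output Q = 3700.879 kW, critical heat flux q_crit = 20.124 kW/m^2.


4*pi*q_crit = 252.89
Q/(4*pi*q_crit) = 14.635
r = sqrt(14.635) = 3.8255 m

3.8255 m


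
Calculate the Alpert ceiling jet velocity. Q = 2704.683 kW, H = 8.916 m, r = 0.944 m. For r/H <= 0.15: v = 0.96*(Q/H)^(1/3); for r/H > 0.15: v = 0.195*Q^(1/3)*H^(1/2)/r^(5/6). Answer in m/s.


r/H = 0.944 / 8.916 = 0.10588
r/H <= 0.15, so v = 0.96*(Q/H)^(1/3)
Q/H = 303.35
(Q/H)^(1/3) = 6.7192
v = 0.96 * 6.7192 = 6.4504 m/s

6.4504 m/s


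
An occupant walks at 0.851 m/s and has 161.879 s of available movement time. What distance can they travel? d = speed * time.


d = 0.851 * 161.879 = 137.76 m

137.76 m


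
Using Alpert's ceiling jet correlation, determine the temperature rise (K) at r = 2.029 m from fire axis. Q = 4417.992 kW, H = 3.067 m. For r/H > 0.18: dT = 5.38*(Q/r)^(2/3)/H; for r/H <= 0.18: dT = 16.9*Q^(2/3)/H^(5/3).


r/H = 2.029 / 3.067 = 0.66156
r/H > 0.18, so dT = 5.38*(Q/r)^(2/3)/H
Q/r = 2177.4
(Q/r)^(2/3) = 167.99
dT = 5.38 * 167.99 / 3.067 = 294.69 K

294.69 K


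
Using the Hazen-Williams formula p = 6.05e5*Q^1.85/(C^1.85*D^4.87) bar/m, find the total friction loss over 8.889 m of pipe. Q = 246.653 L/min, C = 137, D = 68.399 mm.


Q^1.85 = 26629
C^1.85 = 8972.9
D^4.87 = 8.6436e+08
p/m = 0.0020773 bar/m
p_total = 0.0020773 * 8.889 = 0.018465 bar

0.018465 bar


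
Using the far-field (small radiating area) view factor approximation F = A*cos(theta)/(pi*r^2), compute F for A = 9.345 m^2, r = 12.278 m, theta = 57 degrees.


cos(57 deg) = 0.54464
pi*r^2 = 473.59
F = 9.345 * 0.54464 / 473.59 = 0.010747

0.010747


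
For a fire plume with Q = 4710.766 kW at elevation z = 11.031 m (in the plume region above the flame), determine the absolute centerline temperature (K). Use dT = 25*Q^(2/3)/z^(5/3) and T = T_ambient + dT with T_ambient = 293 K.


Q^(2/3) = 281.01
z^(5/3) = 54.663
dT = 25 * 281.01 / 54.663 = 128.52 K
T = 293 + 128.52 = 421.52 K

421.52 K


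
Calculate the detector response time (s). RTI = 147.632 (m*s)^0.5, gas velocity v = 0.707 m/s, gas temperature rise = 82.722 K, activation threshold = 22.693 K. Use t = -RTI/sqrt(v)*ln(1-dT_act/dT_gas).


dT_act/dT_gas = 0.27433
ln(1 - 0.27433) = -0.32066
t = -147.632 / sqrt(0.707) * -0.32066 = 56.301 s

56.301 s
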